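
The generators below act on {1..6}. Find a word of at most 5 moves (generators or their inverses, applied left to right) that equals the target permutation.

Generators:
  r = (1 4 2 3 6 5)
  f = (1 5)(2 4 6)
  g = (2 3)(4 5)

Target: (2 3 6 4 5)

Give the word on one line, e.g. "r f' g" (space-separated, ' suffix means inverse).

g f f g' g'

  after g: (2 3)(4 5)
  after f: (1 5 6 2 3 4)
  after f: (2 3 6 4 5)
  after g': (3 6 5)
  after g': (2 3 6 4 5)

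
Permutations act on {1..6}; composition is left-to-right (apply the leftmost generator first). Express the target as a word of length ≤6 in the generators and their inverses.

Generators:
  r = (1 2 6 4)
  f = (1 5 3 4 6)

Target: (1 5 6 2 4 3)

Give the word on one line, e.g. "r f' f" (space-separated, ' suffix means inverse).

r r r f' f'

  after r: (1 2 6 4)
  after r: (1 6)(2 4)
  after r: (1 4 6 2)
  after f': (1 3 5)(2 6)
  after f': (1 5 6 2 4 3)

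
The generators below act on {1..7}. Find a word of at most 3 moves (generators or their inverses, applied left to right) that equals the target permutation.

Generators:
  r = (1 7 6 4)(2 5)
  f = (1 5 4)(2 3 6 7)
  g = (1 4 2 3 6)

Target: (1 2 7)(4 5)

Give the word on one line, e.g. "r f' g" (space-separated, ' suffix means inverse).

  after f': (1 4 5)(2 7 6 3)
  after g: (1 2 7)(4 5)

f' g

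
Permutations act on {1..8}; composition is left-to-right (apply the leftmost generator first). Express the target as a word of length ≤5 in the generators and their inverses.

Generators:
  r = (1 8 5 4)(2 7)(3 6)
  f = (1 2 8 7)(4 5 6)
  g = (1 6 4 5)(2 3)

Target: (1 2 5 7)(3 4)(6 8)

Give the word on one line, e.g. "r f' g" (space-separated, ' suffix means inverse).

f r g' r'

  after f: (1 2 8 7)(4 5 6)
  after r: (1 7 8 2 5 3 6)
  after g': (1 7 8 3)(2 4 6 5)
  after r': (1 2 5 7)(3 4)(6 8)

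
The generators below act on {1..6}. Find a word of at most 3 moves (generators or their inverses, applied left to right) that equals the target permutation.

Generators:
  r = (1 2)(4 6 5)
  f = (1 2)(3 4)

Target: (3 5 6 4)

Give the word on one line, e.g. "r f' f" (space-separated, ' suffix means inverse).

f r'

  after f: (1 2)(3 4)
  after r': (3 5 6 4)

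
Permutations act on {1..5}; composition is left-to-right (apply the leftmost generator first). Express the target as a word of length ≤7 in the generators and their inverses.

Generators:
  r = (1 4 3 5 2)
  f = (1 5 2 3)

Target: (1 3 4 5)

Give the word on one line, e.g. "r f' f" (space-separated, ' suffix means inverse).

r r r r f

  after r: (1 4 3 5 2)
  after r: (1 3 2 4 5)
  after r: (1 5 4 2 3)
  after r: (1 2 5 3 4)
  after f: (1 3 4 5)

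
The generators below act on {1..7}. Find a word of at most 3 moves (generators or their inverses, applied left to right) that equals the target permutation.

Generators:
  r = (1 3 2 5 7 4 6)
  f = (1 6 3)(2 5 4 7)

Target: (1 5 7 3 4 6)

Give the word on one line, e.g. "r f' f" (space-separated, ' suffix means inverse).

r r f

  after r: (1 3 2 5 7 4 6)
  after r: (1 2 7 6 3 5 4)
  after f: (1 5 7 3 4 6)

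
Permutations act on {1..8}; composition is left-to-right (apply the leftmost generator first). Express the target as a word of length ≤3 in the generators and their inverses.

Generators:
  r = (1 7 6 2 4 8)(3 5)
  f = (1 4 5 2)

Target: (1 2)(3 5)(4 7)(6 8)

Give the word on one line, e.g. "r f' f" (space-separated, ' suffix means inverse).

  after r': (1 8 4 2 6 7)(3 5)
  after r': (1 4 6)(2 7 8)
  after r': (1 2)(3 5)(4 7)(6 8)

r' r' r'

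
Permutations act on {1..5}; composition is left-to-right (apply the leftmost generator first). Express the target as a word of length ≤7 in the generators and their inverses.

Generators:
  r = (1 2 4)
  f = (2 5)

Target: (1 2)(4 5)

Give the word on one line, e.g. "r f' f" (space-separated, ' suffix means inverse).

f r r f r'

  after f: (2 5)
  after r: (1 2 5 4)
  after r: (1 4 2 5)
  after f: (1 4 5)
  after r': (1 2)(4 5)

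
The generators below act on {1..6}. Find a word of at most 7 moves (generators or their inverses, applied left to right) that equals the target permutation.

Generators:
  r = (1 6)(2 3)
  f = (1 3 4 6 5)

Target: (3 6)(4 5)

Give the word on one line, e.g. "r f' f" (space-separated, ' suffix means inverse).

  after r': (1 6)(2 3)
  after f: (1 5)(2 4 6 3)
  after r': (1 5 6 2 4)
  after f': (1 6 2 3)(4 5)
  after r': (3 6)(4 5)

r' f r' f' r'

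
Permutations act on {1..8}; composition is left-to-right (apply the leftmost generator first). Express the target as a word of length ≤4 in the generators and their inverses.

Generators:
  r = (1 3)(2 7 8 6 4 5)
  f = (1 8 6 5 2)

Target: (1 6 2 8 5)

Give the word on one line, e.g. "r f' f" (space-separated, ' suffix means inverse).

  after f: (1 8 6 5 2)
  after f: (1 6 2 8 5)

f f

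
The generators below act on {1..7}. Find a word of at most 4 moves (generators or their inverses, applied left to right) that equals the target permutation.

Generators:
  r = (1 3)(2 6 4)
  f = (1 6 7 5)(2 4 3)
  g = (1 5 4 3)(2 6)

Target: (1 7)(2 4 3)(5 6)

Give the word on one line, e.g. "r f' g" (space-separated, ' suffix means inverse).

  after f': (1 5 7 6)(2 3 4)
  after f': (1 7)(2 4 3)(5 6)

f' f'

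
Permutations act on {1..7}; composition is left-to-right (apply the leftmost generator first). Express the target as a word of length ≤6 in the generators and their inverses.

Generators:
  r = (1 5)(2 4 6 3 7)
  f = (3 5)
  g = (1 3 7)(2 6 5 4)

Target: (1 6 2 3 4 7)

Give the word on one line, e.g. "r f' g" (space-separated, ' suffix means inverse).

r' r' g f' g'

  after r': (1 5)(2 7 3 6 4)
  after r': (2 3 4 7 6)
  after g: (1 3 2 7 5 4)
  after f': (1 5 4)(2 7 3)
  after g': (1 6 2 3 4 7)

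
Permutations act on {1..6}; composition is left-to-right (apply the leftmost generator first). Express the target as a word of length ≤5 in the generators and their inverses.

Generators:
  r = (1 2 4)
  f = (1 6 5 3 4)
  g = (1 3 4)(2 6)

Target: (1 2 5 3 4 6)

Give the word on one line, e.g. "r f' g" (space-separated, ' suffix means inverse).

  after g: (1 3 4)(2 6)
  after f: (1 4 6 2 5 3)
  after r: (2 5 3)(4 6)
  after r: (1 2 5 3 4 6)

g f r r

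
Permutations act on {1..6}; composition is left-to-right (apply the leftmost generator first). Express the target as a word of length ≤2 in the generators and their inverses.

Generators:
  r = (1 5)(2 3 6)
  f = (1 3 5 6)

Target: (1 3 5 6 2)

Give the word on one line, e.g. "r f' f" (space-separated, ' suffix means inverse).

  after r: (1 5)(2 3 6)
  after f': (1 3 5 6 2)

r f'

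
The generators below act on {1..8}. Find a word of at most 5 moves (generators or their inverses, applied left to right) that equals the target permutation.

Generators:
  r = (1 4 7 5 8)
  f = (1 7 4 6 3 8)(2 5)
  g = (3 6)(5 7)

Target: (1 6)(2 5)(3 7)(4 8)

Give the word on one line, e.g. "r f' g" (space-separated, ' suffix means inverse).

f f f

  after f: (1 7 4 6 3 8)(2 5)
  after f: (1 4 3)(6 8 7)
  after f: (1 6)(2 5)(3 7)(4 8)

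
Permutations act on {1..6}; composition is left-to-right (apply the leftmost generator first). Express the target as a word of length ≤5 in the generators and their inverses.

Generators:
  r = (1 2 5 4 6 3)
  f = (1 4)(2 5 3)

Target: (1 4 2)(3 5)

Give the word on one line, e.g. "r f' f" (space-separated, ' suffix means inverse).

  after r': (1 3 6 4 5 2)
  after r': (1 6 5)(2 3 4)
  after f': (1 6 2 5 4 3)
  after f': (1 6 3 4 5)
  after r': (1 4 2)(3 5)

r' r' f' f' r'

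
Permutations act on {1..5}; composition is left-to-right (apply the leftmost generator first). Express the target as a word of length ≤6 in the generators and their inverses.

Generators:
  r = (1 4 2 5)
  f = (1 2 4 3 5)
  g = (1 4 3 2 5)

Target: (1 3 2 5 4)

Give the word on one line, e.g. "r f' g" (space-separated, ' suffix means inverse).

  after g': (1 5 2 3 4)
  after f: (2 5 4)
  after f: (1 2)(3 5)
  after g': (1 3 2 5 4)

g' f f g'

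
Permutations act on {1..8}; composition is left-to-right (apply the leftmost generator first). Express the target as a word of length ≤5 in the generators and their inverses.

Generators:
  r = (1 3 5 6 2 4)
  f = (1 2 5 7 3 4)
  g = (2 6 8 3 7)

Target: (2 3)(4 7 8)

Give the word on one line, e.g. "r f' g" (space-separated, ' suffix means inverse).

r' g' g' f' r'

  after r': (1 4 2 6 5 3)
  after g': (1 4 7 3)(5 8 6)
  after g': (1 4 3)(2 7 8)(5 6)
  after f': (1 3 4 7 8)(2 5 6)
  after r': (2 3)(4 7 8)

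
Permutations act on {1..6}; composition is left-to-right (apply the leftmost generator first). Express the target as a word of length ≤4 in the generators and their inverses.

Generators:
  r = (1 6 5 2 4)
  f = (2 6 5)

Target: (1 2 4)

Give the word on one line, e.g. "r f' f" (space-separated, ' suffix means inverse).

r f f

  after r: (1 6 5 2 4)
  after f: (1 5 6 2 4)
  after f: (1 2 4)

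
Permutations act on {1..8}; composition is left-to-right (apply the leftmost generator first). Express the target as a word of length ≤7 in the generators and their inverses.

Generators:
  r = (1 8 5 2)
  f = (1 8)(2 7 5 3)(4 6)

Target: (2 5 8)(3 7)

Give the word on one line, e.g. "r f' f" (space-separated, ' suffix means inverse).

  after r': (1 2 5 8)
  after r': (1 5)(2 8)
  after f': (1 7 2)(3 5 8)(4 6)
  after f': (1 2 8 5)(3 7)
  after r: (2 5 8)(3 7)

r' r' f' f' r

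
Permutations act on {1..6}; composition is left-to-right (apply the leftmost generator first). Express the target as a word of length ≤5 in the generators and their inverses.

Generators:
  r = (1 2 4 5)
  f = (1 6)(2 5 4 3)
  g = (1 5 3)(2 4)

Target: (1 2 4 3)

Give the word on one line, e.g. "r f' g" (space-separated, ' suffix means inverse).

  after r: (1 2 4 5)
  after g': (1 4)(3 5)
  after g': (1 2 4 3)

r g' g'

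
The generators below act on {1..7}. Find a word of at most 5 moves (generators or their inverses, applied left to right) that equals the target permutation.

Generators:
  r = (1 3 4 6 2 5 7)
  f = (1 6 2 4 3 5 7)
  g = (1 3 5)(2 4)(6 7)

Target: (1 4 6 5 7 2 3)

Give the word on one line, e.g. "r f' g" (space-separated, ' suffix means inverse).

f' g f' g r

  after f': (1 7 5 3 4 2 6)
  after g: (1 6 3 2 7)
  after f': (2 5 3 6 4)
  after g: (1 3 7 6 2)
  after r: (1 4 6 5 7 2 3)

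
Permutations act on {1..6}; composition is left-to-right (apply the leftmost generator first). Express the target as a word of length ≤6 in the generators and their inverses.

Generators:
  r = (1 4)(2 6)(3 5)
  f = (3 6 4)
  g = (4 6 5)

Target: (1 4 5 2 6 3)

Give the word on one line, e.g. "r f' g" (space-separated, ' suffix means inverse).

  after f': (3 4 6)
  after f': (3 6 4)
  after g: (3 5 4)
  after g: (3 4)(5 6)
  after r: (1 4 5 2 6 3)

f' f' g g r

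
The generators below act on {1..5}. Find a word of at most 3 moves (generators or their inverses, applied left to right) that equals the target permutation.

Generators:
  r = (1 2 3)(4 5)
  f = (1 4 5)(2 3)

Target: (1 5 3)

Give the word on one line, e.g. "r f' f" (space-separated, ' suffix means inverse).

f r'

  after f: (1 4 5)(2 3)
  after r': (1 5 3)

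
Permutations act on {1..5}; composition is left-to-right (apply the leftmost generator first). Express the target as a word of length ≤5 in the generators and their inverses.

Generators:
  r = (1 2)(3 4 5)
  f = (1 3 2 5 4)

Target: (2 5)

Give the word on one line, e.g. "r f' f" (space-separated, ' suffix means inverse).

r' f' f'

  after r': (1 2)(3 5 4)
  after f': (1 3 2 4)
  after f': (2 5)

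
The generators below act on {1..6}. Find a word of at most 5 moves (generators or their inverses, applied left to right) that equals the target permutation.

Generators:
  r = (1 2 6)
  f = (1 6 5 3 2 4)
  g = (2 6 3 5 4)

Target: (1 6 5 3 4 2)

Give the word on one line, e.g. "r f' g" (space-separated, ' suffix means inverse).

r' f' g r'

  after r': (1 6 2)
  after f': (2 4)(3 5 6)
  after g: (3 4 6 5)
  after r': (1 6 5 3 4 2)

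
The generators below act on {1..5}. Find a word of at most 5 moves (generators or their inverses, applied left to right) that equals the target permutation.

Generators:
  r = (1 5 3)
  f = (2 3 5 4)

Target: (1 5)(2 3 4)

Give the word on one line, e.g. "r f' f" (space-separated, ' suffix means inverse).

r' f r r r

  after r': (1 3 5)
  after f: (1 5)(2 3 4)
  after r: (1 3 4 2)
  after r: (2 5 3 4)
  after r: (1 5)(2 3 4)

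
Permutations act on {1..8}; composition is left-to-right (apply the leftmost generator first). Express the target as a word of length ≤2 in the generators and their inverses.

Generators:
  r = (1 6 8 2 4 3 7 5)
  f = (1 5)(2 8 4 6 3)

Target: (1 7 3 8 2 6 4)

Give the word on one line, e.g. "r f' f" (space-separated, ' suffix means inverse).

  after f: (1 5)(2 8 4 6 3)
  after r': (1 7 3 8 2 6 4)

f r'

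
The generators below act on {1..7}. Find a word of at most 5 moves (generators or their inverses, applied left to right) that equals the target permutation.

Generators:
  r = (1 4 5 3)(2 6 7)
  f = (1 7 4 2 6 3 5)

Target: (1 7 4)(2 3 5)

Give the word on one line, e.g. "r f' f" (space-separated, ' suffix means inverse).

r f' f' r f'

  after r: (1 4 5 3)(2 6 7)
  after f': (1 7 4 3 5 6)
  after f': (2 4 6 5)
  after r: (1 4 7 2 5 6 3)
  after f': (1 7 4)(2 3 5)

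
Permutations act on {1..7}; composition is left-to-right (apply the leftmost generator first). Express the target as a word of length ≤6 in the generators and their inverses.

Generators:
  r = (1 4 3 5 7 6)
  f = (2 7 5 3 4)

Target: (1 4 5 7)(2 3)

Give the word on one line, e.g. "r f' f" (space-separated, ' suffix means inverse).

f' r f' r'

  after f': (2 4 3 5 7)
  after r: (1 4 5 6)(2 3 7)
  after f': (1 3 2 5 6)(4 7)
  after r': (1 4 5 7)(2 3)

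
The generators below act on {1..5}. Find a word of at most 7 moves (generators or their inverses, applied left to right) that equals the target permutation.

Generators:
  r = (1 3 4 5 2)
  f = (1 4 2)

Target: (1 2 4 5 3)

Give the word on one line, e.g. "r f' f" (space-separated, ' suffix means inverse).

  after r': (1 2 5 4 3)
  after f: (2 5)(3 4)
  after r: (1 3 5)
  after r: (1 4 5 3 2)
  after f: (1 2 4 5 3)

r' f r r f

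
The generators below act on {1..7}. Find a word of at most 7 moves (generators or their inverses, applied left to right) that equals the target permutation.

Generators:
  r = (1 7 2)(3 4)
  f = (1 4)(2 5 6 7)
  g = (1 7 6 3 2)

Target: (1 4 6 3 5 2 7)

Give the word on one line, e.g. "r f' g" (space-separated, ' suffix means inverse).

  after r: (1 7 2)(3 4)
  after g': (3 4 6 7)
  after r: (1 7 4 6 2)
  after g': (3 6)(4 7)
  after f': (1 4 6 3 5 2 7)

r g' r g' f'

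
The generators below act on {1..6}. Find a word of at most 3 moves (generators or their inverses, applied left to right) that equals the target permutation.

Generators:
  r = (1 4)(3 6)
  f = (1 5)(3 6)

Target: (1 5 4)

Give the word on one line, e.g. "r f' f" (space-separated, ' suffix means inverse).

f' r'

  after f': (1 5)(3 6)
  after r': (1 5 4)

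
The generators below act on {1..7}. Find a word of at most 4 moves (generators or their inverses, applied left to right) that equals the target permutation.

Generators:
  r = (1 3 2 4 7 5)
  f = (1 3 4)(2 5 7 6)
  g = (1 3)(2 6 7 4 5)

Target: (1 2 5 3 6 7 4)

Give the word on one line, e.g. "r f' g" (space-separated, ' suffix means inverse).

  after f': (1 4 3)(2 6 7 5)
  after g': (1 7 4)
  after r: (1 5)(2 4 3)
  after g: (1 2 5 3 6 7 4)

f' g' r g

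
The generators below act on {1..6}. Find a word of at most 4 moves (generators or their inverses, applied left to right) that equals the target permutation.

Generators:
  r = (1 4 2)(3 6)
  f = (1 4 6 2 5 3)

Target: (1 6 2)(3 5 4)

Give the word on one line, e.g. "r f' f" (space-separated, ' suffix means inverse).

r' f f r

  after r': (1 2 4)(3 6)
  after f: (1 5 3 2 6)
  after f: (1 3 5)(4 6)
  after r: (1 6 2)(3 5 4)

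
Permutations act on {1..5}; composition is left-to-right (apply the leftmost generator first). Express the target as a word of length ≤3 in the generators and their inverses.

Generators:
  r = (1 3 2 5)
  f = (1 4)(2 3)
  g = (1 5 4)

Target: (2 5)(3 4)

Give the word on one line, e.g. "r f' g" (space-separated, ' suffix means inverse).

  after r': (1 5 2 3)
  after f': (1 5 3 4)
  after r: (2 5)(3 4)

r' f' r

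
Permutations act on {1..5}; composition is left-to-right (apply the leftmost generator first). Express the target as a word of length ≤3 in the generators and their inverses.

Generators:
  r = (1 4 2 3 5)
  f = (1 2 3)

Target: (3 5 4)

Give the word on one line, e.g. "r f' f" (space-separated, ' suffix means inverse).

r' f r

  after r': (1 5 3 2 4)
  after f: (1 5)(2 4)
  after r: (3 5 4)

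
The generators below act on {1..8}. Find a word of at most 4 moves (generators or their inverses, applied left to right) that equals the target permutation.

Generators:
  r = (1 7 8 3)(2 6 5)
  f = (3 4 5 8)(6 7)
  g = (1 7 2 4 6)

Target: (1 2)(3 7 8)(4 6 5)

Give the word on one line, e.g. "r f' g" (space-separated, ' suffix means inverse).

  after r: (1 7 8 3)(2 6 5)
  after g: (1 2)(3 7 8)(4 6 5)

r g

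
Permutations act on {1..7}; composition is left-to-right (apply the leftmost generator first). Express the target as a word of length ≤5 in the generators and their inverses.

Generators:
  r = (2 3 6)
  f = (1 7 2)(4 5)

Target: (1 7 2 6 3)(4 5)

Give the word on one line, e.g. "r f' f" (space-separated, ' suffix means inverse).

  after r: (2 3 6)
  after r: (2 6 3)
  after f: (1 7 2 6 3)(4 5)

r r f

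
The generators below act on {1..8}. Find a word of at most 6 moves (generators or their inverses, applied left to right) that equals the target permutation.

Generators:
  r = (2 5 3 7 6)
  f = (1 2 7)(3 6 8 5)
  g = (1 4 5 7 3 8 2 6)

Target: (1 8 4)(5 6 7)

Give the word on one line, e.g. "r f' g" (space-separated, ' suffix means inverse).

  after r: (2 5 3 7 6)
  after r: (2 3 6 5 7)
  after f: (1 2 6 3 8 5)
  after g': (1 8 4)(5 6 7)

r r f g'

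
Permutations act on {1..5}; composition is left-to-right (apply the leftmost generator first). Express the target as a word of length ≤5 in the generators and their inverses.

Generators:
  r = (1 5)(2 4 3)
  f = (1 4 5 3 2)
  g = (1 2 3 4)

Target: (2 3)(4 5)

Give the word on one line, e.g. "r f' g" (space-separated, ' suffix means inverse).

f' r g

  after f': (1 2 3 5 4)
  after r: (1 4 5 3)
  after g: (2 3)(4 5)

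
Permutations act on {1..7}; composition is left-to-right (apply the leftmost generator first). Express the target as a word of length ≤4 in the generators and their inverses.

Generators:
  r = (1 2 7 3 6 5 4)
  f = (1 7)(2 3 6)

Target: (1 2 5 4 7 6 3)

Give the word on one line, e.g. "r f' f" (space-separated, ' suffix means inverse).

f' r f'

  after f': (1 7)(2 6 3)
  after r: (1 3 7 2 5 4)
  after f': (1 2 5 4 7 6 3)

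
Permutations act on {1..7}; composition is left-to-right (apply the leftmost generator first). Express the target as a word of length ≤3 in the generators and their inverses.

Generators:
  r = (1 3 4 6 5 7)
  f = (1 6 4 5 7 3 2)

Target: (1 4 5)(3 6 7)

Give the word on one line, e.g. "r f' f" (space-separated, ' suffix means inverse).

r r

  after r: (1 3 4 6 5 7)
  after r: (1 4 5)(3 6 7)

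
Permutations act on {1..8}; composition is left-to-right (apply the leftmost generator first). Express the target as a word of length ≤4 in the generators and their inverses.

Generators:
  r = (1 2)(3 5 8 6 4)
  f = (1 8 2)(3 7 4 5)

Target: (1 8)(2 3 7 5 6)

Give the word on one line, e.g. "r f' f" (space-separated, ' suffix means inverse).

  after f': (1 2 8)(3 5 4 7)
  after r': (2 5 6 8)(4 7)
  after f: (1 8)(2 3 7 5 6)

f' r' f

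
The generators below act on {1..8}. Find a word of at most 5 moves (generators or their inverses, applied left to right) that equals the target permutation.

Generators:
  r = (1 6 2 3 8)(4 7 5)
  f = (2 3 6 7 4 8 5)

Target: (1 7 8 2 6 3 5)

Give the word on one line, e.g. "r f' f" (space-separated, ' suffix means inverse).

f r f r' f'

  after f: (2 3 6 7 4 8 5)
  after r: (1 6 5 3 2 8 4)
  after f: (1 7 4)(2 5 6)
  after r': (1 4 8 3 2 7 5)
  after f': (1 7 8 2 6 3 5)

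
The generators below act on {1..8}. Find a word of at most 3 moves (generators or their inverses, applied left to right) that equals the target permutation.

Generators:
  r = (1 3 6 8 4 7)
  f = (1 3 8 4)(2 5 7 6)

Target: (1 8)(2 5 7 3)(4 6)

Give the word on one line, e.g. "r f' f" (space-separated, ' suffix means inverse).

r f

  after r: (1 3 6 8 4 7)
  after f: (1 8)(2 5 7 3)(4 6)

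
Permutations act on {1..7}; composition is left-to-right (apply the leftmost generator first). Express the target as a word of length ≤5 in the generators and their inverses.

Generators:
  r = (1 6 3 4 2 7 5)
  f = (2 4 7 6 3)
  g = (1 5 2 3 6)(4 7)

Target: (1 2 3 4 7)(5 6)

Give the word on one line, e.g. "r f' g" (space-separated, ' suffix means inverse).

r f g'

  after r: (1 6 3 4 2 7 5)
  after f: (1 3 7 5)(2 6)
  after g': (1 2 3 4 7)(5 6)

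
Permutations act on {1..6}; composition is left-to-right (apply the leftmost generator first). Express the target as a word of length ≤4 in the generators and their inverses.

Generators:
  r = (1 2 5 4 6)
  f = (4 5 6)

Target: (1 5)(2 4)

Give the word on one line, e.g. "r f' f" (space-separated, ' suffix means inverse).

f f r r

  after f: (4 5 6)
  after f: (4 6 5)
  after r: (1 2 5 6 4)
  after r: (1 5)(2 4)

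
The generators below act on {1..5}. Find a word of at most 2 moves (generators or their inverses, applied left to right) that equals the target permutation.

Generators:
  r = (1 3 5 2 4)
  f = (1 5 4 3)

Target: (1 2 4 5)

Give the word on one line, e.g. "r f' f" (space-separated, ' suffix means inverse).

  after f: (1 5 4 3)
  after r: (1 2 4 5)

f r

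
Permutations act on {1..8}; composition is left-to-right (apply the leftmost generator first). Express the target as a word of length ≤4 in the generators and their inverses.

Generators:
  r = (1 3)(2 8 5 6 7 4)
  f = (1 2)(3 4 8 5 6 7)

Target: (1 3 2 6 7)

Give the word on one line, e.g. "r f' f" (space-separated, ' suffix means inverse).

f r f' f'

  after f: (1 2)(3 4 8 5 6 7)
  after r: (1 8 6 4 5 7)(2 3)
  after f': (1 4 8 5 6 3)(2 7)
  after f': (1 3 2 6 7)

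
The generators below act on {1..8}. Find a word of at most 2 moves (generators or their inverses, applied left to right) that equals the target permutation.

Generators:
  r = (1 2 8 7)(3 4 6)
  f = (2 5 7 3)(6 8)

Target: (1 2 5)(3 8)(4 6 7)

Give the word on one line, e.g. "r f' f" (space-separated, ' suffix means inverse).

f r

  after f: (2 5 7 3)(6 8)
  after r: (1 2 5)(3 8)(4 6 7)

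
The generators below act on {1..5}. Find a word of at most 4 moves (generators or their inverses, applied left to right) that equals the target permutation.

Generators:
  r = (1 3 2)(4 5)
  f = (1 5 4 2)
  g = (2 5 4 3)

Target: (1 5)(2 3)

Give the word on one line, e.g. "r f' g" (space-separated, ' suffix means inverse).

  after f': (1 2 4 5)
  after g: (1 5)(2 3)

f' g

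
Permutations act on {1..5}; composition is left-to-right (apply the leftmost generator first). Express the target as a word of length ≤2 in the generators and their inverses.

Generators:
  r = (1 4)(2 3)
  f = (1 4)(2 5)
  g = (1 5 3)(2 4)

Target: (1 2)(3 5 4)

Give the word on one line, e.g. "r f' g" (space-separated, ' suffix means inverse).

  after f': (1 4)(2 5)
  after g': (1 2)(3 5 4)

f' g'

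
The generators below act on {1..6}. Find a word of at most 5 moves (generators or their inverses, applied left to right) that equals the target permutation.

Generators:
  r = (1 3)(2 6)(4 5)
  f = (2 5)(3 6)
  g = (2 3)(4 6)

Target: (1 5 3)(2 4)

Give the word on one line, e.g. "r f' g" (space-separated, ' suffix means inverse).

  after r': (1 3)(2 6)(4 5)
  after g': (1 2 4 5 6 3)
  after f: (1 5 3)(2 4)

r' g' f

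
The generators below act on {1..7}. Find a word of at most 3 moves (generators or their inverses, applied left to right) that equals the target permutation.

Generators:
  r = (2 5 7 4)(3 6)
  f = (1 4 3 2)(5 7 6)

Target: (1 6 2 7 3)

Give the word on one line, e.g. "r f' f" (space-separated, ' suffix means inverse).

f' f' r'

  after f': (1 2 3 4)(5 6 7)
  after f': (1 3)(2 4)(5 7 6)
  after r': (1 6 2 7 3)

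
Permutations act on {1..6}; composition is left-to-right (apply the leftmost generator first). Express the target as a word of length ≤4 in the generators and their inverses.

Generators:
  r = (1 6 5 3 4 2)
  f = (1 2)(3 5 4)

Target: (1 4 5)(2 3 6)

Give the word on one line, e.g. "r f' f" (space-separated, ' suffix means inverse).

  after r': (1 2 4 3 5 6)
  after r': (1 4 5)(2 3 6)

r' r'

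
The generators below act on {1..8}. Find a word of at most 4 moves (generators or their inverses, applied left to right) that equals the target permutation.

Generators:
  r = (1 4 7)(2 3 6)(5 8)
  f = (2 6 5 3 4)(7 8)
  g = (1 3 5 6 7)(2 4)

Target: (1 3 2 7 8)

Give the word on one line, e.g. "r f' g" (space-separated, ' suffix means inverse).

f g

  after f: (2 6 5 3 4)(7 8)
  after g: (1 3 2 7 8)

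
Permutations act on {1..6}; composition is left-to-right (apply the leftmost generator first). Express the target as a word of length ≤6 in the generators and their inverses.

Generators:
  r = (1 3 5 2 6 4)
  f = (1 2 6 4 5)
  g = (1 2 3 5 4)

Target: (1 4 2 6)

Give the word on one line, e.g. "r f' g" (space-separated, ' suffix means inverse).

  after g': (1 4 5 3 2)
  after g': (1 5 2 4 3)
  after r: (1 2)(4 5 6)
  after f: (1 6 5 4)
  after f: (1 4 2 6)

g' g' r f f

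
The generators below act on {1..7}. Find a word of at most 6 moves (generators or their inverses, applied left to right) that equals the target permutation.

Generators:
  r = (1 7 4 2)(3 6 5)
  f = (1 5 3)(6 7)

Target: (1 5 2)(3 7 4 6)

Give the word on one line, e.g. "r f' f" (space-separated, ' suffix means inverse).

  after r: (1 7 4 2)(3 6 5)
  after f': (1 6)(2 3 7 4)
  after r: (1 5 3 4)(2 6 7)
  after f: (1 3 4 5)(2 7)
  after r': (1 5 2)(3 7 4 6)

r f' r f r'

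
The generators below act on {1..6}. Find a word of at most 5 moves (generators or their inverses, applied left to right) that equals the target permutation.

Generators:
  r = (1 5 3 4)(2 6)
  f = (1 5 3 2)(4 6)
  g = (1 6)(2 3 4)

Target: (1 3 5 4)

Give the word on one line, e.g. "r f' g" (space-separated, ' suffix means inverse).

  after g': (1 6)(2 4 3)
  after f': (1 4 5)(2 6)
  after r': (1 3 5 4)

g' f' r'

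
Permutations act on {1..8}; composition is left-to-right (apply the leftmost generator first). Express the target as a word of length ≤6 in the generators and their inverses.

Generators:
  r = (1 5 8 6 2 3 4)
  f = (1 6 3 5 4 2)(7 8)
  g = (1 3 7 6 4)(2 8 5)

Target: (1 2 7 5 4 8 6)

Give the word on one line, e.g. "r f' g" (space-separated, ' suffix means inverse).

  after r': (1 4 3 2 6 8 5)
  after g: (2 4 7 6 5 3 8)
  after f: (1 6 4 8)(3 7)
  after r': (1 8 4 5)(2 6 3 7)
  after g': (1 2 7 5 4 8 6)

r' g f r' g'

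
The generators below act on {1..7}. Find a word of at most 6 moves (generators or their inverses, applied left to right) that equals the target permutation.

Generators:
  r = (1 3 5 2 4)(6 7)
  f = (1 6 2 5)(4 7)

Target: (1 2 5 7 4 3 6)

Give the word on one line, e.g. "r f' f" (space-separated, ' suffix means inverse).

  after r: (1 3 5 2 4)(6 7)
  after f': (1 3 2 7)(4 5 6)
  after r': (2 6)(3 5 7 4)
  after f': (1 5 4 3 2)
  after f': (1 2 5 7 4 3 6)

r f' r' f' f'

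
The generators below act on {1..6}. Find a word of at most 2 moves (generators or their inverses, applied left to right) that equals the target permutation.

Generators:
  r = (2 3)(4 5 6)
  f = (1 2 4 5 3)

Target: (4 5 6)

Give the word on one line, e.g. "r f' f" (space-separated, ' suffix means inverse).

  after r': (2 3)(4 6 5)
  after r': (4 5 6)

r' r'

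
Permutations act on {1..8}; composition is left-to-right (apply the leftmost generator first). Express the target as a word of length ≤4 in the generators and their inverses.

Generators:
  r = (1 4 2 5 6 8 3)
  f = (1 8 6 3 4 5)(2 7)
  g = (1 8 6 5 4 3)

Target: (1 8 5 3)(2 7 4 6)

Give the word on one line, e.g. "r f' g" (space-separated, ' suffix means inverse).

  after g': (1 3 4 5 6 8)
  after f: (1 4)(2 7)(3 5)
  after g: (1 3 4 8 6 5)(2 7)
  after r': (1 8 5 3)(2 7 4 6)

g' f g r'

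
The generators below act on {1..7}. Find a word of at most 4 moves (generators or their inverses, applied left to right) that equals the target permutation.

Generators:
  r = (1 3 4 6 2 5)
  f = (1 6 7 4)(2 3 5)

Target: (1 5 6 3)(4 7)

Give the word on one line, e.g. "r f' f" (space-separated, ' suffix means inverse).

  after r: (1 3 4 6 2 5)
  after f: (1 5 6 3)(4 7)

r f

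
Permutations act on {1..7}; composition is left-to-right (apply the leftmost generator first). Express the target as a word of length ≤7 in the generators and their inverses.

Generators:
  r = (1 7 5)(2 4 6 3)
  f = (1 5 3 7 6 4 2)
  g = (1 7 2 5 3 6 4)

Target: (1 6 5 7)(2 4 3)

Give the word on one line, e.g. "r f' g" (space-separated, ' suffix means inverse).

r g g f g

  after r: (1 7 5)(2 4 6 3)
  after g: (1 2)(3 5 7)
  after g: (1 5 2 7 6 4)
  after f: (1 3 7 4 5)(2 6)
  after g: (1 6 5 7)(2 4 3)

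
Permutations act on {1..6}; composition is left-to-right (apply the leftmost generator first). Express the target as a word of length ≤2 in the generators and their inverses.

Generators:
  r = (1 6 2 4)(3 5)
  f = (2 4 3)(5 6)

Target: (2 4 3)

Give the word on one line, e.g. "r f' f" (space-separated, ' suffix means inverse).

f' f'

  after f': (2 3 4)(5 6)
  after f': (2 4 3)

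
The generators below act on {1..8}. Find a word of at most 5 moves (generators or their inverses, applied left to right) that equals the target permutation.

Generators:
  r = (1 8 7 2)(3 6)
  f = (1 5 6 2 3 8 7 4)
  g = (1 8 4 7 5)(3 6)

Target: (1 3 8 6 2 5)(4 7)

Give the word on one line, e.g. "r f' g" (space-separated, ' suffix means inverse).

g g g r f

  after g: (1 8 4 7 5)(3 6)
  after g: (1 4 5 8 7)
  after g: (1 7 8 5 4)(3 6)
  after r: (1 2)(4 8 5)
  after f: (1 3 8 6 2 5)(4 7)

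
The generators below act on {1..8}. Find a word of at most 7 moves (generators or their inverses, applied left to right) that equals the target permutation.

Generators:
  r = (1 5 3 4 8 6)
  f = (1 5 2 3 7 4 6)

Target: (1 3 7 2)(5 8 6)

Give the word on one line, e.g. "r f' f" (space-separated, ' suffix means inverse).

r r f r' f'

  after r: (1 5 3 4 8 6)
  after r: (1 3 8)(4 6 5)
  after f: (1 7 4)(2 3 8 5 6)
  after r': (1 7 3 4 6 2 5 8)
  after f': (1 3 7 2)(5 8 6)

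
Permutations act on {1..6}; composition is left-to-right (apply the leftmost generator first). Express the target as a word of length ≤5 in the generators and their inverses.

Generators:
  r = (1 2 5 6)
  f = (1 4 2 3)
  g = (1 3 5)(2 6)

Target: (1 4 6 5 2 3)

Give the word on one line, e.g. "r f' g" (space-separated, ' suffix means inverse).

r' r' f g f

  after r': (1 6 5 2)
  after r': (1 5)(2 6)
  after f: (1 5 4 2 6 3)
  after g: (4 6 5)
  after f: (1 4 6 5 2 3)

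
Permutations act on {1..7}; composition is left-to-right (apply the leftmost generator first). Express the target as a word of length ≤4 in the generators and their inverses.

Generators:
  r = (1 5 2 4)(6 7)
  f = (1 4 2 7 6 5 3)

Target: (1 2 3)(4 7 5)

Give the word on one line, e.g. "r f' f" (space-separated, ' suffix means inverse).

f r f f

  after f: (1 4 2 7 6 5 3)
  after r: (2 6)(3 5)
  after f: (1 4 2 5)(6 7)
  after f: (1 2 3)(4 7 5)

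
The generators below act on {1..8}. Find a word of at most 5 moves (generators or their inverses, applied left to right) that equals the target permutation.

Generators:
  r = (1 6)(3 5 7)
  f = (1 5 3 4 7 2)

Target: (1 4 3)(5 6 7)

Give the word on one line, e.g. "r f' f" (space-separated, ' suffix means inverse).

  after f': (1 2 7 4 3 5)
  after r': (1 2 5 6)(4 7)
  after f': (1 7 3 5 6 2)
  after f': (1 4 3)(5 6 7)

f' r' f' f'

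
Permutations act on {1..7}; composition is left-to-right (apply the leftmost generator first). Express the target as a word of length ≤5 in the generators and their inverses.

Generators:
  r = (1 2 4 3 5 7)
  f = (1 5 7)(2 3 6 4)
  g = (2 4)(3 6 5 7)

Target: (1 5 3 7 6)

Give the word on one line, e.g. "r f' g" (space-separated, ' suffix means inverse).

r f' f' r' g

  after r: (1 2 4 3 5 7)
  after f': (1 4 2 6 3)
  after f': (1 6 2 3 7 5)
  after r': (1 6)(2 4)(3 5 7)
  after g: (1 5 3 7 6)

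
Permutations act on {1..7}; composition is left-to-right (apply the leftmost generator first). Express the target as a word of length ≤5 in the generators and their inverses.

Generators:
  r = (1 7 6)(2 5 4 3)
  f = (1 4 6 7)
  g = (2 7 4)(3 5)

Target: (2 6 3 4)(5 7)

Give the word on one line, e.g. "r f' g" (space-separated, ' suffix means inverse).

g' f' r' g'

  after g': (2 4 7)(3 5)
  after f': (1 7 2)(3 5)(4 6)
  after r': (2 6 5 4 7 3)
  after g': (2 6 3 4)(5 7)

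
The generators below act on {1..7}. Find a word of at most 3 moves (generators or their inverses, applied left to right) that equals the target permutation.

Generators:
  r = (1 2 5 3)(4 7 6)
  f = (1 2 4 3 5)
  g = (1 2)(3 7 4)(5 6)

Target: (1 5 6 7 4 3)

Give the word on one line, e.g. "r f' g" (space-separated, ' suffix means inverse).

  after f': (1 5 3 4 2)
  after f': (1 3 2 5 4)
  after r': (1 5 6 7 4 3)

f' f' r'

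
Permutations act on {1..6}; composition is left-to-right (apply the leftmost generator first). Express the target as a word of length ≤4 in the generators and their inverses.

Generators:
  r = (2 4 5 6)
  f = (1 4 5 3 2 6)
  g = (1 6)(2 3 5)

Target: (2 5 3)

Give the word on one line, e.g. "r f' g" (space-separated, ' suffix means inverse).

  after g: (1 6)(2 3 5)
  after g: (2 5 3)

g g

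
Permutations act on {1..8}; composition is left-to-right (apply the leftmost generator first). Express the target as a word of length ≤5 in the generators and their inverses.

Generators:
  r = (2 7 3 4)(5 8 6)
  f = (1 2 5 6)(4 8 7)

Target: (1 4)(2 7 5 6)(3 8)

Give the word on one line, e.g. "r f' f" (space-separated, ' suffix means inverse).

  after f: (1 2 5 6)(4 8 7)
  after r: (1 7 2 8 3 4 6)
  after f: (1 4)(2 7 5 6)(3 8)

f r f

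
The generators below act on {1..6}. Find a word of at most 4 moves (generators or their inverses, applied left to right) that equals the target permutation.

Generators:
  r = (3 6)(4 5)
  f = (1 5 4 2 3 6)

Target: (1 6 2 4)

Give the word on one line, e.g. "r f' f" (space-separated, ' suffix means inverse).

r' f'

  after r': (3 6)(4 5)
  after f': (1 6 2 4)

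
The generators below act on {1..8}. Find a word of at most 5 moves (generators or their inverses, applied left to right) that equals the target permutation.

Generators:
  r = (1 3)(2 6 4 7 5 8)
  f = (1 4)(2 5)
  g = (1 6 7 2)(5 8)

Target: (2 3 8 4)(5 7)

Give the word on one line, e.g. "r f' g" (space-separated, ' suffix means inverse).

  after r: (1 3)(2 6 4 7 5 8)
  after g': (1 3 2)(4 6)(7 8)
  after r': (2 3 8 4)(5 7)
  after f: (1 4 5 7 2 3 8)
  after f: (2 3 8 4)(5 7)

r g' r' f f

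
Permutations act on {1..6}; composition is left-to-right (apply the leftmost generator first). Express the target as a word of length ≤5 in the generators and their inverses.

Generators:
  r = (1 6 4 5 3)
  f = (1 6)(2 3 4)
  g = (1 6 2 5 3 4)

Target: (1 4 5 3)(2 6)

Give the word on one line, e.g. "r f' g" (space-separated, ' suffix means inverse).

r g' f' r

  after r: (1 6 4 5 3)
  after g': (2 6 3 4)
  after f': (1 6 2)
  after r: (1 4 5 3)(2 6)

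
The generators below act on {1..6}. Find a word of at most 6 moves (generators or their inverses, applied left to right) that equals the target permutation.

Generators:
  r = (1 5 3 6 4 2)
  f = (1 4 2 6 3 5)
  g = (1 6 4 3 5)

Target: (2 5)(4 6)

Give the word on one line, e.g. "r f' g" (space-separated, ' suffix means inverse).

  after f': (1 5 3 6 2 4)
  after g': (1 3)(2 6)(4 5)
  after f: (1 5 2 3 4)
  after g: (2 5)(4 6)

f' g' f g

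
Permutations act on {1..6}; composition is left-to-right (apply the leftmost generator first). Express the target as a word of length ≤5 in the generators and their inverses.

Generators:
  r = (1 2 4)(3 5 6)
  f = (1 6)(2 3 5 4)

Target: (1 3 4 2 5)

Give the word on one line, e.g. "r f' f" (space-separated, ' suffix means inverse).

r' f' r'

  after r': (1 4 2)(3 6 5)
  after f': (1 5 2 6 3)
  after r': (1 3 4 2 5)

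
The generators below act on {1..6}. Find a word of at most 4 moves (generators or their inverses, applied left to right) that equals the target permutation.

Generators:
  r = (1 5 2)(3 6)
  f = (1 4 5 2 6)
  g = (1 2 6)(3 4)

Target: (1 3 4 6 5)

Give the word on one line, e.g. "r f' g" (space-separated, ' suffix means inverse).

g' r'

  after g': (1 6 2)(3 4)
  after r': (1 3 4 6 5)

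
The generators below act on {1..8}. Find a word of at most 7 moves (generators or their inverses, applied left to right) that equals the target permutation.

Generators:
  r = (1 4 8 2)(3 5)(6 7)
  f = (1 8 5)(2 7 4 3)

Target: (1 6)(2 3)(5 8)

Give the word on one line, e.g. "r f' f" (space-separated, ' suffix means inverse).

r' r' r' f' r

  after r': (1 2 8 4)(3 5)(6 7)
  after r': (1 8)(2 4)
  after r': (1 4 8 2)(3 5)(6 7)
  after f': (1 7 6 2 5 4)(3 8)
  after r: (1 6)(2 3)(5 8)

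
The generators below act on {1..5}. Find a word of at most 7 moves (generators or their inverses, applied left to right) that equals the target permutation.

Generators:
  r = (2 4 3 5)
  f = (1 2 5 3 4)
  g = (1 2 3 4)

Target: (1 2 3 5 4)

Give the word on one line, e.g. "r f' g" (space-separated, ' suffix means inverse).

r f r' g' r

  after r: (2 4 3 5)
  after f: (1 2)
  after r': (1 5 3 4 2)
  after g': (1 5 2 4)
  after r: (1 2 3 5 4)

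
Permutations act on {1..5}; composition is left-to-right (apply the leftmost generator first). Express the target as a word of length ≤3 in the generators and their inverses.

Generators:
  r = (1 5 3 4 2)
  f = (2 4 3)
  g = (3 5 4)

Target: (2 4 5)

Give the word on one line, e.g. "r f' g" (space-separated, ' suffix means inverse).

  after g': (3 4 5)
  after f: (2 4 5)

g' f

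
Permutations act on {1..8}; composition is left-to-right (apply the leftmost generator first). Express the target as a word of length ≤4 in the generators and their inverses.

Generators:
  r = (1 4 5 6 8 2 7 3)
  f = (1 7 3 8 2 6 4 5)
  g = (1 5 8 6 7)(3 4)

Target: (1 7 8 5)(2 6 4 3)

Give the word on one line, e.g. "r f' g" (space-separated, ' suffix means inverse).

  after r': (1 3 7 2 8 6 5 4)
  after r': (1 7 8 5)(2 6 4 3)

r' r'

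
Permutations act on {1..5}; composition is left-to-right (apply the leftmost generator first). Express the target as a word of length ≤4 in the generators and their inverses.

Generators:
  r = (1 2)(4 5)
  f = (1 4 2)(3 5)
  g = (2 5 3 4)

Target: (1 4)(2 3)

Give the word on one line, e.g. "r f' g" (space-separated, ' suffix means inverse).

  after f': (1 2 4)(3 5)
  after g': (1 4)(2 3)

f' g'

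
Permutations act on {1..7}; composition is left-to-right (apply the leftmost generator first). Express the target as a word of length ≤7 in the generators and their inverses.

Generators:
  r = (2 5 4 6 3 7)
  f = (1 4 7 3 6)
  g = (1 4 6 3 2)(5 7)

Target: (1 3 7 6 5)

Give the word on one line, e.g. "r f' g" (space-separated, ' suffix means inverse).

r' r' f g g

  after r': (2 7 3 6 4 5)
  after r': (2 3 4)(5 7 6)
  after f: (1 4 2 6 5 3 7)
  after g: (1 6 7 4)(2 3 5)
  after g: (1 3 7 6 5)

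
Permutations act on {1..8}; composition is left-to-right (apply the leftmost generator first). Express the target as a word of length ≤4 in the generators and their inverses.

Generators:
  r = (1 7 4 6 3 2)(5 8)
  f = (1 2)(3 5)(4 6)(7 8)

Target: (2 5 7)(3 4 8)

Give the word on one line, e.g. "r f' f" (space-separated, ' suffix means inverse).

  after r': (1 2 3 6 4 7)(5 8)
  after f': (2 5 7)(3 4 8)

r' f'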